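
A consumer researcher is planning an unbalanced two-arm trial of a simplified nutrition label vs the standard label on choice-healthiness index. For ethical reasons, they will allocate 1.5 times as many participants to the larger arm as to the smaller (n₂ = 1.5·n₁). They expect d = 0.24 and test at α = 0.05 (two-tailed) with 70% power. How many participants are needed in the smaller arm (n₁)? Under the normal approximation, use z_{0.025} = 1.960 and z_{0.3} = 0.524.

With allocation ratio k = n₂/n₁ = 1.5, Var(x̄₁−x̄₂) = σ²(1/n₁ + 1/(k·n₁)) = σ²·(k+1)/(k·n₁).
So n₁ = (1 + 1/k)·((z_{α/2} + z_β)/d)² = 1.667 × (2.484/0.24)².
n₁ = 1.667 × 107.12 = 178.5.
Round up: n₁ = 179, giving n₂ = ⌈1.5 × 179⌉ = ⌈268.5⌉ = 269.

n₁ = 179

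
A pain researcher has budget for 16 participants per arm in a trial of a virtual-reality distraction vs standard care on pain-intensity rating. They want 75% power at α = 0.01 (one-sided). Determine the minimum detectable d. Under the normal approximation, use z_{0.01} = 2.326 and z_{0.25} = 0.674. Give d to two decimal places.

For two independent groups of n = 16 each: d_min = (z_{α} + z_β)·√(2/n).
z-sum = 2.326 + 0.674 = 3.000.
d_min = 3.000 × √(2/16) = 3.000 × 0.3536 = 1.061.

d_min ≈ 1.06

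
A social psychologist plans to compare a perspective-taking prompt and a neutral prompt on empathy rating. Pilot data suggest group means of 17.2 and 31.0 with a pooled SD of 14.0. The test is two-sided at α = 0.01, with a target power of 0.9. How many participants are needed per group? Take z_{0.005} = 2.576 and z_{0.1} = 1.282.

n = 31 per group

Cohen's d = |M₁ − M₂| / SD_pooled = |17.2 − 31.0| / 14.0 = 13.8 / 14.0 = 0.986.
For two independent groups with equal n: n = 2·((z_{α/2} + z_β) / d)².
z_{α/2} + z_β = 2.576 + 1.282 = 3.858.
n = 2 × (3.858 / 0.986)² = 2 × 3.913² = 2 × 15.31 = 30.6.
Round up to the next whole participant.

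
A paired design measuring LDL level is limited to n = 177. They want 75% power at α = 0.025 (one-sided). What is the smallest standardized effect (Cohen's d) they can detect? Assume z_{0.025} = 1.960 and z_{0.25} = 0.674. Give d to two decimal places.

d_min ≈ 0.20

For a single sample (or paired design) of n = 177: d_min = (z_{α} + z_β)/√n.
z-sum = 1.960 + 0.674 = 2.634.
d_min = 2.634 / √177 = 2.634 / 13.304 = 0.198.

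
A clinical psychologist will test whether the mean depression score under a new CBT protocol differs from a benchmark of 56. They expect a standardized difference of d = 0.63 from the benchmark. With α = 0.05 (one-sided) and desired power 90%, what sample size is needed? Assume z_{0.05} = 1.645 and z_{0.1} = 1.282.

For a one-sample test: n = ((z_{α} + z_β) / d)².
z_{α} + z_β = 1.645 + 1.282 = 2.927.
n = (2.927 / 0.63)² = 4.646² = 21.59.
Round up.

n = 22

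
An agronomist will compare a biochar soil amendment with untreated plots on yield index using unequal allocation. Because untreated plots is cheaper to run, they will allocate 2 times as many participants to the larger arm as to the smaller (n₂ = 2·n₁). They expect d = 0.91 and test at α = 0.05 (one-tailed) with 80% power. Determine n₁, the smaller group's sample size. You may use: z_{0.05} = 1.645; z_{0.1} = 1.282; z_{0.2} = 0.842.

With allocation ratio k = n₂/n₁ = 2, Var(x̄₁−x̄₂) = σ²(1/n₁ + 1/(k·n₁)) = σ²·(k+1)/(k·n₁).
So n₁ = (1 + 1/k)·((z_{α} + z_β)/d)² = 1.500 × (2.487/0.91)².
n₁ = 1.500 × 7.47 = 11.2.
Round up: n₁ = 12, giving n₂ = 2 × 12 = 24.

n₁ = 12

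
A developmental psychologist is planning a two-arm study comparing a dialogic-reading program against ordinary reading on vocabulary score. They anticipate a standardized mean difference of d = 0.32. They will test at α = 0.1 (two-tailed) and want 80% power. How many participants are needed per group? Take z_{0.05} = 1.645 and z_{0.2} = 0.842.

For two independent groups with equal n: n = 2·((z_{α/2} + z_β) / d)².
z_{α/2} + z_β = 1.645 + 0.842 = 2.487.
n = 2 × (2.487 / 0.32)² = 2 × 7.772² = 2 × 60.40 = 120.8.
Round up to the next whole participant.

n = 121 per group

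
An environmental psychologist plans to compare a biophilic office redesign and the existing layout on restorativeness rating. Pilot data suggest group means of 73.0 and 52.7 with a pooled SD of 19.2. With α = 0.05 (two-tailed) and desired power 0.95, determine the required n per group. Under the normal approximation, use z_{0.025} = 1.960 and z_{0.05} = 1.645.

Cohen's d = |M₁ − M₂| / SD_pooled = |73.0 − 52.7| / 19.2 = 20.3 / 19.2 = 1.057.
For two independent groups with equal n: n = 2·((z_{α/2} + z_β) / d)².
z_{α/2} + z_β = 1.960 + 1.645 = 3.605.
n = 2 × (3.605 / 1.057)² = 2 × 3.411² = 2 × 11.63 = 23.3.
Round up to the next whole participant.

n = 24 per group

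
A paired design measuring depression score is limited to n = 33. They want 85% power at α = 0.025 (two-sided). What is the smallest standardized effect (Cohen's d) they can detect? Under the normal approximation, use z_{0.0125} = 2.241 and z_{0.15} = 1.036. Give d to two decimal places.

d_min ≈ 0.57

For a single sample (or paired design) of n = 33: d_min = (z_{α/2} + z_β)/√n.
z-sum = 2.241 + 1.036 = 3.277.
d_min = 3.277 / √33 = 3.277 / 5.745 = 0.570.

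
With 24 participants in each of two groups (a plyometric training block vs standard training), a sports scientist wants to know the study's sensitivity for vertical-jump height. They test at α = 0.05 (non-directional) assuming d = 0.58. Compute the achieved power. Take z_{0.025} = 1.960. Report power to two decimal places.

power ≈ 0.52

For two equal groups, power = Φ(d·√(n/2) − z_{α/2}).
d·√(n/2) = 0.58 × √(24/2) = 0.58 × 3.464 = 2.009.
z_β = 2.009 − 1.960 = 0.049.
Power = Φ(0.049) = 0.520.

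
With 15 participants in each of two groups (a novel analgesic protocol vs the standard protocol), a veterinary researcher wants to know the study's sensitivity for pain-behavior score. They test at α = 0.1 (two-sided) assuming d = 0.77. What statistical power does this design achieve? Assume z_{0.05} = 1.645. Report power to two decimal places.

power ≈ 0.68

For two equal groups, power = Φ(d·√(n/2) − z_{α/2}).
d·√(n/2) = 0.77 × √(15/2) = 0.77 × 2.739 = 2.109.
z_β = 2.109 − 1.645 = 0.464.
Power = Φ(0.464) = 0.679.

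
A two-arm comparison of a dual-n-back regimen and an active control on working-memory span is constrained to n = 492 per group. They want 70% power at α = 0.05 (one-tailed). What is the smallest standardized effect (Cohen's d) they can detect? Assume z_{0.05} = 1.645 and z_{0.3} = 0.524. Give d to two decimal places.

d_min ≈ 0.14

For two independent groups of n = 492 each: d_min = (z_{α} + z_β)·√(2/n).
z-sum = 1.645 + 0.524 = 2.169.
d_min = 2.169 × √(2/492) = 2.169 × 0.0638 = 0.138.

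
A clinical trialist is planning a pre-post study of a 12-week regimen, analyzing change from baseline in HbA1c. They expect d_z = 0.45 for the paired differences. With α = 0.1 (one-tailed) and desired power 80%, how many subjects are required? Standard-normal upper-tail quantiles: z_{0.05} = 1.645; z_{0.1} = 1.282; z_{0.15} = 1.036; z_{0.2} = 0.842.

For a paired (one-sample on differences) test: n = ((z_{α} + z_β) / d)².
z_{α} + z_β = 1.282 + 0.842 = 2.124.
n = (2.124 / 0.45)² = 4.720² = 22.28.
Round up.

n = 23 pairs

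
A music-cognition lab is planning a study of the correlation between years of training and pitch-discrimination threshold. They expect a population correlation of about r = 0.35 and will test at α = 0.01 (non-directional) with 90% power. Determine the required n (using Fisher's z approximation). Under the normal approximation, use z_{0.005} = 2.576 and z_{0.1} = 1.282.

Fisher's z: C = ½·ln((1+r)/(1−r)) = ½·ln(2.0769) = 0.3654.
n = ((z_{α/2} + z_β)/C)² + 3.
(2.576 + 1.282) / 0.3654 = 3.858 / 0.3654 = 10.558.
n = 10.558² + 3 = 111.48 + 3 = 114.5.
Round up.

n = 115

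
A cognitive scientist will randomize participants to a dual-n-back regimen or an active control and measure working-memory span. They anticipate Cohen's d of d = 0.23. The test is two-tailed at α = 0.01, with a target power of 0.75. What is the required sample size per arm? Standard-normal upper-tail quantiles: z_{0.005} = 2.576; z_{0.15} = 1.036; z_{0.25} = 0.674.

For two independent groups with equal n: n = 2·((z_{α/2} + z_β) / d)².
z_{α/2} + z_β = 2.576 + 0.674 = 3.250.
n = 2 × (3.250 / 0.23)² = 2 × 14.130² = 2 × 199.67 = 399.3.
Round up to the next whole participant.

n = 400 per group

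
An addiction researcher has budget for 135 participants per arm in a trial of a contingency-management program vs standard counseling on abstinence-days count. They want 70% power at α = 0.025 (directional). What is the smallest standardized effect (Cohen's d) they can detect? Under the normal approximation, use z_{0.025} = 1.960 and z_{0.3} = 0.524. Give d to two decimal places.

d_min ≈ 0.30

For two independent groups of n = 135 each: d_min = (z_{α} + z_β)·√(2/n).
z-sum = 1.960 + 0.524 = 2.484.
d_min = 2.484 × √(2/135) = 2.484 × 0.1217 = 0.302.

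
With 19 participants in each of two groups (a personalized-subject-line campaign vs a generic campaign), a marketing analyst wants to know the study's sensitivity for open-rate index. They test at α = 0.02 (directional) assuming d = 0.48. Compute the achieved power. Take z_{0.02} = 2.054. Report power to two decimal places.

For two equal groups, power = Φ(d·√(n/2) − z_{α}).
d·√(n/2) = 0.48 × √(19/2) = 0.48 × 3.082 = 1.479.
z_β = 1.479 − 2.054 = -0.575.
Power = Φ(-0.575) = 0.283.

power ≈ 0.28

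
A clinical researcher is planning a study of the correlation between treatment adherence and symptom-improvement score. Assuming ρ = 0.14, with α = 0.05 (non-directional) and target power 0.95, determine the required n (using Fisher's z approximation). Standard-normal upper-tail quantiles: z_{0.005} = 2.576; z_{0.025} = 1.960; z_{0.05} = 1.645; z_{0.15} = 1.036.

n = 658

Fisher's z: C = ½·ln((1+r)/(1−r)) = ½·ln(1.3256) = 0.1409.
n = ((z_{α/2} + z_β)/C)² + 3.
(1.960 + 1.645) / 0.1409 = 3.605 / 0.1409 = 25.586.
n = 25.586² + 3 = 654.62 + 3 = 657.6.
Round up.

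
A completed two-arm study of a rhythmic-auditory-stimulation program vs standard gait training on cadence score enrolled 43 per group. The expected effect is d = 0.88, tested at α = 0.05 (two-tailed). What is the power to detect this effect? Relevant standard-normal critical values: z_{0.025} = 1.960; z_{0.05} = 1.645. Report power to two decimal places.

power ≈ 0.98

For two equal groups, power = Φ(d·√(n/2) − z_{α/2}).
d·√(n/2) = 0.88 × √(43/2) = 0.88 × 4.637 = 4.080.
z_β = 4.080 − 1.960 = 2.120.
Power = Φ(2.120) = 0.983.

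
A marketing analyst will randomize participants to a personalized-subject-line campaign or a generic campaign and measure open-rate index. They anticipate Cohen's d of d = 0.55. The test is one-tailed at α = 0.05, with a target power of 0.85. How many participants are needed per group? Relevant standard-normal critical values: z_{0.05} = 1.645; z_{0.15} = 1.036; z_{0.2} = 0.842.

For two independent groups with equal n: n = 2·((z_{α} + z_β) / d)².
z_{α} + z_β = 1.645 + 1.036 = 2.681.
n = 2 × (2.681 / 0.55)² = 2 × 4.875² = 2 × 23.76 = 47.5.
Round up to the next whole participant.

n = 48 per group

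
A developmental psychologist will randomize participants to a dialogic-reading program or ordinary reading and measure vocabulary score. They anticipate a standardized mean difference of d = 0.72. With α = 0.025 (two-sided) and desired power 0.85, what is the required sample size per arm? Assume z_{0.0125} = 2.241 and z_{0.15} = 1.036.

For two independent groups with equal n: n = 2·((z_{α/2} + z_β) / d)².
z_{α/2} + z_β = 2.241 + 1.036 = 3.277.
n = 2 × (3.277 / 0.72)² = 2 × 4.551² = 2 × 20.72 = 41.4.
Round up to the next whole participant.

n = 42 per group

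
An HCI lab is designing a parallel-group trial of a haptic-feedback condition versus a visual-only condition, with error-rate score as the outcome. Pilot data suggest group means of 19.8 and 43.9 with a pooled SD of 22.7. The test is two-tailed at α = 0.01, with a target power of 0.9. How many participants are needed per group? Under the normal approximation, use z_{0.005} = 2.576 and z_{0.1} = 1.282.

n = 27 per group

Cohen's d = |M₁ − M₂| / SD_pooled = |19.8 − 43.9| / 22.7 = 24.1 / 22.7 = 1.062.
For two independent groups with equal n: n = 2·((z_{α/2} + z_β) / d)².
z_{α/2} + z_β = 2.576 + 1.282 = 3.858.
n = 2 × (3.858 / 1.062)² = 2 × 3.633² = 2 × 13.20 = 26.4.
Round up to the next whole participant.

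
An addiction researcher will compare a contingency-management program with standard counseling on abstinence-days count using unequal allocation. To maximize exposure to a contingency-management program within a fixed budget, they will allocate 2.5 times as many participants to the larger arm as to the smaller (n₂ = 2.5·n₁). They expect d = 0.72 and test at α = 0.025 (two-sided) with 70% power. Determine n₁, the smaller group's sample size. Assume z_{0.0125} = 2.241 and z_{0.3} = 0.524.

With allocation ratio k = n₂/n₁ = 2.5, Var(x̄₁−x̄₂) = σ²(1/n₁ + 1/(k·n₁)) = σ²·(k+1)/(k·n₁).
So n₁ = (1 + 1/k)·((z_{α/2} + z_β)/d)² = 1.400 × (2.765/0.72)².
n₁ = 1.400 × 14.75 = 20.6.
Round up: n₁ = 21, giving n₂ = ⌈2.5 × 21⌉ = ⌈52.5⌉ = 53.

n₁ = 21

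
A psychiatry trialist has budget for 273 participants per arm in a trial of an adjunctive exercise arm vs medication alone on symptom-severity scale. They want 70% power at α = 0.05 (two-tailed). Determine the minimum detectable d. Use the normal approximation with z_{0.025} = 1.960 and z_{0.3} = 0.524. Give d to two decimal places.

d_min ≈ 0.21

For two independent groups of n = 273 each: d_min = (z_{α/2} + z_β)·√(2/n).
z-sum = 1.960 + 0.524 = 2.484.
d_min = 2.484 × √(2/273) = 2.484 × 0.0856 = 0.213.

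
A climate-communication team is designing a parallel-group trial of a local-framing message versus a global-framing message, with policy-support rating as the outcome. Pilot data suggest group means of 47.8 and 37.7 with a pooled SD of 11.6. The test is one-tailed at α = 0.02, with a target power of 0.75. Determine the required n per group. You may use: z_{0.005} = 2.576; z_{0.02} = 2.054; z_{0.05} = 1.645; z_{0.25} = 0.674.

Cohen's d = |M₁ − M₂| / SD_pooled = |47.8 − 37.7| / 11.6 = 10.1 / 11.6 = 0.871.
For two independent groups with equal n: n = 2·((z_{α} + z_β) / d)².
z_{α} + z_β = 2.054 + 0.674 = 2.728.
n = 2 × (2.728 / 0.871)² = 2 × 3.132² = 2 × 9.81 = 19.6.
Round up to the next whole participant.

n = 20 per group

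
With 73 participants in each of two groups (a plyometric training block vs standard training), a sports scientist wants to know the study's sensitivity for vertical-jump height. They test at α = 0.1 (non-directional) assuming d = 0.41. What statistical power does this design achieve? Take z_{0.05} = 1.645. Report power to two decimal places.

For two equal groups, power = Φ(d·√(n/2) − z_{α/2}).
d·√(n/2) = 0.41 × √(73/2) = 0.41 × 6.042 = 2.477.
z_β = 2.477 − 1.645 = 0.832.
Power = Φ(0.832) = 0.797.

power ≈ 0.80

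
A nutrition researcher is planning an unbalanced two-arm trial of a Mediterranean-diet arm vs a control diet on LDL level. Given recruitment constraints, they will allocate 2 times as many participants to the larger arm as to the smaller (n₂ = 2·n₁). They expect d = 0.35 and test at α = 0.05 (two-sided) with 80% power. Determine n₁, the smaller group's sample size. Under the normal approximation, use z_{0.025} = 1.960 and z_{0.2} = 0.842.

With allocation ratio k = n₂/n₁ = 2, Var(x̄₁−x̄₂) = σ²(1/n₁ + 1/(k·n₁)) = σ²·(k+1)/(k·n₁).
So n₁ = (1 + 1/k)·((z_{α/2} + z_β)/d)² = 1.500 × (2.802/0.35)².
n₁ = 1.500 × 64.09 = 96.1.
Round up: n₁ = 97, giving n₂ = 2 × 97 = 194.

n₁ = 97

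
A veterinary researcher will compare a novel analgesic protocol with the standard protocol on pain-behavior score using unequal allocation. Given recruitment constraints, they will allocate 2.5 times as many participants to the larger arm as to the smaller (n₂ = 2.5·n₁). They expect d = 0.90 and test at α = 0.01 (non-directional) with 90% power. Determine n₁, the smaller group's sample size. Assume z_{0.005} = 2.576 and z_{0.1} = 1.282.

n₁ = 26

With allocation ratio k = n₂/n₁ = 2.5, Var(x̄₁−x̄₂) = σ²(1/n₁ + 1/(k·n₁)) = σ²·(k+1)/(k·n₁).
So n₁ = (1 + 1/k)·((z_{α/2} + z_β)/d)² = 1.400 × (3.858/0.90)².
n₁ = 1.400 × 18.38 = 25.7.
Round up: n₁ = 26, giving n₂ = 2.5 × 26 = 65.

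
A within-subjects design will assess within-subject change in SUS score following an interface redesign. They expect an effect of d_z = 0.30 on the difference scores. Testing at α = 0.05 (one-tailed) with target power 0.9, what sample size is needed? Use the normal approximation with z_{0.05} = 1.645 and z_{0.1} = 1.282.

For a paired (one-sample on differences) test: n = ((z_{α} + z_β) / d)².
z_{α} + z_β = 1.645 + 1.282 = 2.927.
n = (2.927 / 0.30)² = 9.757² = 95.19.
Round up.

n = 96 pairs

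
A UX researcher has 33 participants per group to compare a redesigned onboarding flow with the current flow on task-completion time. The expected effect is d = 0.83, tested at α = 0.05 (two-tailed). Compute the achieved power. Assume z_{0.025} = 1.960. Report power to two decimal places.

For two equal groups, power = Φ(d·√(n/2) − z_{α/2}).
d·√(n/2) = 0.83 × √(33/2) = 0.83 × 4.062 = 3.371.
z_β = 3.371 − 1.960 = 1.411.
Power = Φ(1.411) = 0.921.

power ≈ 0.92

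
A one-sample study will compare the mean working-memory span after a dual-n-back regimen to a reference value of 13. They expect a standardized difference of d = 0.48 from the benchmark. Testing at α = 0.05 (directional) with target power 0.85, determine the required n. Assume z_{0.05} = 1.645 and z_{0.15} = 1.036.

n = 32

For a one-sample test: n = ((z_{α} + z_β) / d)².
z_{α} + z_β = 1.645 + 1.036 = 2.681.
n = (2.681 / 0.48)² = 5.585² = 31.20.
Round up.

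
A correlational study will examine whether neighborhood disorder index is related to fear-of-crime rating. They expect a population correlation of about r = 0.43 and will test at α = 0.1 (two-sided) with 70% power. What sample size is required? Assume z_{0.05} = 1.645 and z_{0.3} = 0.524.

n = 26

Fisher's z: C = ½·ln((1+r)/(1−r)) = ½·ln(2.5088) = 0.4599.
n = ((z_{α/2} + z_β)/C)² + 3.
(1.645 + 0.524) / 0.4599 = 2.169 / 0.4599 = 4.716.
n = 4.716² + 3 = 22.24 + 3 = 25.2.
Round up.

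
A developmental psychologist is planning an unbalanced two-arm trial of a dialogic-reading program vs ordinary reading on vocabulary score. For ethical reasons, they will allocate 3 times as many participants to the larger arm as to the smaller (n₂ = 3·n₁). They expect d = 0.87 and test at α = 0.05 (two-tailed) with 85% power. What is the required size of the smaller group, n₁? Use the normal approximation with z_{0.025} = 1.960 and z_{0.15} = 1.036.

n₁ = 16

With allocation ratio k = n₂/n₁ = 3, Var(x̄₁−x̄₂) = σ²(1/n₁ + 1/(k·n₁)) = σ²·(k+1)/(k·n₁).
So n₁ = (1 + 1/k)·((z_{α/2} + z_β)/d)² = 1.333 × (2.996/0.87)².
n₁ = 1.333 × 11.86 = 15.8.
Round up: n₁ = 16, giving n₂ = 3 × 16 = 48.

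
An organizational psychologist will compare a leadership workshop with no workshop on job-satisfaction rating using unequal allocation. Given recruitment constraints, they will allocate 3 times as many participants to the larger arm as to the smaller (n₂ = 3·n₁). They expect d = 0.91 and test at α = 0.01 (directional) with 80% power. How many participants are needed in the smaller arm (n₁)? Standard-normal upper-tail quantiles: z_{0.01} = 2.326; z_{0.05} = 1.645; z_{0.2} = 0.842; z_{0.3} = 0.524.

With allocation ratio k = n₂/n₁ = 3, Var(x̄₁−x̄₂) = σ²(1/n₁ + 1/(k·n₁)) = σ²·(k+1)/(k·n₁).
So n₁ = (1 + 1/k)·((z_{α} + z_β)/d)² = 1.333 × (3.168/0.91)².
n₁ = 1.333 × 12.12 = 16.2.
Round up: n₁ = 17, giving n₂ = 3 × 17 = 51.

n₁ = 17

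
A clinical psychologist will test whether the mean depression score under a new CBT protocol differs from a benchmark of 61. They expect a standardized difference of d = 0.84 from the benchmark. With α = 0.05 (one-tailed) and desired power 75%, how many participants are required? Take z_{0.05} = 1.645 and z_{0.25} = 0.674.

For a one-sample test: n = ((z_{α} + z_β) / d)².
z_{α} + z_β = 1.645 + 0.674 = 2.319.
n = (2.319 / 0.84)² = 2.761² = 7.62.
Round up.

n = 8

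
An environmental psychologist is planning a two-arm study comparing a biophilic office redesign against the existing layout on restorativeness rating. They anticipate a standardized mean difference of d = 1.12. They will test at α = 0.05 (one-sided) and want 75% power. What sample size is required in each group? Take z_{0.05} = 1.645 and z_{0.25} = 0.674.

n = 9 per group

For two independent groups with equal n: n = 2·((z_{α} + z_β) / d)².
z_{α} + z_β = 1.645 + 0.674 = 2.319.
n = 2 × (2.319 / 1.12)² = 2 × 2.071² = 2 × 4.29 = 8.6.
Round up to the next whole participant.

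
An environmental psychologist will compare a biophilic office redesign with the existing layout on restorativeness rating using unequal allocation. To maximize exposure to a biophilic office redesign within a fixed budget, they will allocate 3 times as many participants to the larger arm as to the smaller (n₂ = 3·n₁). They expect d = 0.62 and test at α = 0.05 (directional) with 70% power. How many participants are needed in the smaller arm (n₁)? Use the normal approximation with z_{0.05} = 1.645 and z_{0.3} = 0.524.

n₁ = 17

With allocation ratio k = n₂/n₁ = 3, Var(x̄₁−x̄₂) = σ²(1/n₁ + 1/(k·n₁)) = σ²·(k+1)/(k·n₁).
So n₁ = (1 + 1/k)·((z_{α} + z_β)/d)² = 1.333 × (2.169/0.62)².
n₁ = 1.333 × 12.24 = 16.3.
Round up: n₁ = 17, giving n₂ = 3 × 17 = 51.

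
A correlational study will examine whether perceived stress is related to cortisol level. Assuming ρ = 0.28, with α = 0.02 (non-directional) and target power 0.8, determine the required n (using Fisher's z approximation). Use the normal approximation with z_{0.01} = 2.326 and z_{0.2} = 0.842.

Fisher's z: C = ½·ln((1+r)/(1−r)) = ½·ln(1.7778) = 0.2877.
n = ((z_{α/2} + z_β)/C)² + 3.
(2.326 + 0.842) / 0.2877 = 3.168 / 0.2877 = 11.011.
n = 11.011² + 3 = 121.25 + 3 = 124.3.
Round up.

n = 125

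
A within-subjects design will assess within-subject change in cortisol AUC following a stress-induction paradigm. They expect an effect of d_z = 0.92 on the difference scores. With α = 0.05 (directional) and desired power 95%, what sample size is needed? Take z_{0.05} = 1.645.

n = 13 pairs

For a paired (one-sample on differences) test: n = ((z_{α} + z_β) / d)².
z_{α} + z_β = 1.645 + 1.645 = 3.290.
n = (3.290 / 0.92)² = 3.576² = 12.79.
Round up.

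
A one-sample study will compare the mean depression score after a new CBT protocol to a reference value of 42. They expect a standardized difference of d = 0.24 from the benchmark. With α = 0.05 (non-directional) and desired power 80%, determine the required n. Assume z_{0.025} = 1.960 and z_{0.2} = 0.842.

n = 137

For a one-sample test: n = ((z_{α/2} + z_β) / d)².
z_{α/2} + z_β = 1.960 + 0.842 = 2.802.
n = (2.802 / 0.24)² = 11.675² = 136.31.
Round up.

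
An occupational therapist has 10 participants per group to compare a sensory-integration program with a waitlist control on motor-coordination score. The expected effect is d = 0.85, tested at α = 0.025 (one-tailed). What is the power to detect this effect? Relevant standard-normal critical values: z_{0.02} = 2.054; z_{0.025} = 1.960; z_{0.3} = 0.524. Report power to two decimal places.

For two equal groups, power = Φ(d·√(n/2) − z_{α}).
d·√(n/2) = 0.85 × √(10/2) = 0.85 × 2.236 = 1.901.
z_β = 1.901 − 1.960 = -0.059.
Power = Φ(-0.059) = 0.476.

power ≈ 0.48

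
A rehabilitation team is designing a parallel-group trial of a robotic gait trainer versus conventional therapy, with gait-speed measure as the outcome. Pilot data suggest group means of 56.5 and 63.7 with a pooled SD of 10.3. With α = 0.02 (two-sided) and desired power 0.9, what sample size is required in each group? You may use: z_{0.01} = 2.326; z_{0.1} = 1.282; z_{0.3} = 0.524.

n = 54 per group

Cohen's d = |M₁ − M₂| / SD_pooled = |56.5 − 63.7| / 10.3 = 7.2 / 10.3 = 0.699.
For two independent groups with equal n: n = 2·((z_{α/2} + z_β) / d)².
z_{α/2} + z_β = 2.326 + 1.282 = 3.608.
n = 2 × (3.608 / 0.699)² = 2 × 5.162² = 2 × 26.64 = 53.3.
Round up to the next whole participant.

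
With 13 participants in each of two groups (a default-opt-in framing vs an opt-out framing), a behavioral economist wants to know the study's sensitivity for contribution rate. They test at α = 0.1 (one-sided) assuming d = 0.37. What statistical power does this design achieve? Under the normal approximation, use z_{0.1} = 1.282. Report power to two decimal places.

power ≈ 0.37

For two equal groups, power = Φ(d·√(n/2) − z_{α}).
d·√(n/2) = 0.37 × √(13/2) = 0.37 × 2.550 = 0.943.
z_β = 0.943 − 1.282 = -0.339.
Power = Φ(-0.339) = 0.367.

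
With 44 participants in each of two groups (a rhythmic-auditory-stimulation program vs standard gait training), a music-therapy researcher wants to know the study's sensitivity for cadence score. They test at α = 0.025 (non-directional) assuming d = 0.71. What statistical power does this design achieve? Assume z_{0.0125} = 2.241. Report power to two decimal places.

For two equal groups, power = Φ(d·√(n/2) − z_{α/2}).
d·√(n/2) = 0.71 × √(44/2) = 0.71 × 4.690 = 3.330.
z_β = 3.330 − 2.241 = 1.089.
Power = Φ(1.089) = 0.862.

power ≈ 0.86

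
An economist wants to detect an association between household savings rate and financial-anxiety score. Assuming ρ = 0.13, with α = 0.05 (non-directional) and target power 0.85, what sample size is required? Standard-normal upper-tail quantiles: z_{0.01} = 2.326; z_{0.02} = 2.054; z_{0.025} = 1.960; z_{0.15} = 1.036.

n = 529

Fisher's z: C = ½·ln((1+r)/(1−r)) = ½·ln(1.2989) = 0.1307.
n = ((z_{α/2} + z_β)/C)² + 3.
(1.960 + 1.036) / 0.1307 = 2.996 / 0.1307 = 22.923.
n = 22.923² + 3 = 525.45 + 3 = 528.5.
Round up.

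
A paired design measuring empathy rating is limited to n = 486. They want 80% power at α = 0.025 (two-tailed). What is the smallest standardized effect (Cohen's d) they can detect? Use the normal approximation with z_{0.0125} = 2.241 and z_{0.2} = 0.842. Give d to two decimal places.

For a single sample (or paired design) of n = 486: d_min = (z_{α/2} + z_β)/√n.
z-sum = 2.241 + 0.842 = 3.083.
d_min = 3.083 / √486 = 3.083 / 22.045 = 0.140.

d_min ≈ 0.14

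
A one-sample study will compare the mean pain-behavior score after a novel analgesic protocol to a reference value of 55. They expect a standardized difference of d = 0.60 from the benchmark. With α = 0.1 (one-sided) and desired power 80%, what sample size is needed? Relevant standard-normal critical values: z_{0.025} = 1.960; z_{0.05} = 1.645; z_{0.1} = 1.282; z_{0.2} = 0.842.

For a one-sample test: n = ((z_{α} + z_β) / d)².
z_{α} + z_β = 1.282 + 0.842 = 2.124.
n = (2.124 / 0.60)² = 3.540² = 12.53.
Round up.

n = 13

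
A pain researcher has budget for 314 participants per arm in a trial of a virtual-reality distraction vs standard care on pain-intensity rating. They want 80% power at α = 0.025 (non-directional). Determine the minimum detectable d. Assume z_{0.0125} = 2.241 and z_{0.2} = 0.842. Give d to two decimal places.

For two independent groups of n = 314 each: d_min = (z_{α/2} + z_β)·√(2/n).
z-sum = 2.241 + 0.842 = 3.083.
d_min = 3.083 × √(2/314) = 3.083 × 0.0798 = 0.246.

d_min ≈ 0.25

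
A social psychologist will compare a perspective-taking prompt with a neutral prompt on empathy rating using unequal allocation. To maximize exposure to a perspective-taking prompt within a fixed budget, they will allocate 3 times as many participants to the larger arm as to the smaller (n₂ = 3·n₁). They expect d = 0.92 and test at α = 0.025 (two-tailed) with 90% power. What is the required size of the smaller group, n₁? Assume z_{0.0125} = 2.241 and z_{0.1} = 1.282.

n₁ = 20

With allocation ratio k = n₂/n₁ = 3, Var(x̄₁−x̄₂) = σ²(1/n₁ + 1/(k·n₁)) = σ²·(k+1)/(k·n₁).
So n₁ = (1 + 1/k)·((z_{α/2} + z_β)/d)² = 1.333 × (3.523/0.92)².
n₁ = 1.333 × 14.66 = 19.6.
Round up: n₁ = 20, giving n₂ = 3 × 20 = 60.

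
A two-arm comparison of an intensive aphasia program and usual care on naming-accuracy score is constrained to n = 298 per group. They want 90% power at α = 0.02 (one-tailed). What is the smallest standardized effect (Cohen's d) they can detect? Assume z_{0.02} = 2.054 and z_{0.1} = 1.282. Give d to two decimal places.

d_min ≈ 0.27

For two independent groups of n = 298 each: d_min = (z_{α} + z_β)·√(2/n).
z-sum = 2.054 + 1.282 = 3.336.
d_min = 3.336 × √(2/298) = 3.336 × 0.0819 = 0.273.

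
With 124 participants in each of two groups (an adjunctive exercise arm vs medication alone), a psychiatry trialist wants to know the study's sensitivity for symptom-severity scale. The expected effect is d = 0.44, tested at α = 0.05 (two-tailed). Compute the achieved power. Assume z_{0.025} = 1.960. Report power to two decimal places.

power ≈ 0.93

For two equal groups, power = Φ(d·√(n/2) − z_{α/2}).
d·√(n/2) = 0.44 × √(124/2) = 0.44 × 7.874 = 3.465.
z_β = 3.465 − 1.960 = 1.505.
Power = Φ(1.505) = 0.934.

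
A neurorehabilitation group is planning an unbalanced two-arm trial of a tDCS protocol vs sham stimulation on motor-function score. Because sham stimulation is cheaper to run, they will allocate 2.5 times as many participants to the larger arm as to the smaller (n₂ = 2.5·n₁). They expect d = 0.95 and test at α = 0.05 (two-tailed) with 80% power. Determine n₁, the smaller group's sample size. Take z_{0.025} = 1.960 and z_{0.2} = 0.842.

With allocation ratio k = n₂/n₁ = 2.5, Var(x̄₁−x̄₂) = σ²(1/n₁ + 1/(k·n₁)) = σ²·(k+1)/(k·n₁).
So n₁ = (1 + 1/k)·((z_{α/2} + z_β)/d)² = 1.400 × (2.802/0.95)².
n₁ = 1.400 × 8.70 = 12.2.
Round up: n₁ = 13, giving n₂ = ⌈2.5 × 13⌉ = ⌈32.5⌉ = 33.

n₁ = 13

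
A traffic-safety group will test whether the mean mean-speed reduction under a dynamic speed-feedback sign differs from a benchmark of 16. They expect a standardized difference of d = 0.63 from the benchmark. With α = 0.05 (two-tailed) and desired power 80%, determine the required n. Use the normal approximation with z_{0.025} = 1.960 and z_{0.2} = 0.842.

n = 20

For a one-sample test: n = ((z_{α/2} + z_β) / d)².
z_{α/2} + z_β = 1.960 + 0.842 = 2.802.
n = (2.802 / 0.63)² = 4.448² = 19.78.
Round up.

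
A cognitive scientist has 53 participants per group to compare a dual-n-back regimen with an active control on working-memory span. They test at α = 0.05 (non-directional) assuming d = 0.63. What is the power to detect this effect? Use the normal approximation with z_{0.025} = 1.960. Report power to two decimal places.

power ≈ 0.90

For two equal groups, power = Φ(d·√(n/2) − z_{α/2}).
d·√(n/2) = 0.63 × √(53/2) = 0.63 × 5.148 = 3.243.
z_β = 3.243 − 1.960 = 1.283.
Power = Φ(1.283) = 0.900.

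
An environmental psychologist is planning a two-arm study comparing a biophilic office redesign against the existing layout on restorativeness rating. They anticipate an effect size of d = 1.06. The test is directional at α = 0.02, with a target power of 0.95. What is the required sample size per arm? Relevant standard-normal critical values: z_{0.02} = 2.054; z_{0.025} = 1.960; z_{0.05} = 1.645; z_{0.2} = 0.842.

n = 25 per group

For two independent groups with equal n: n = 2·((z_{α} + z_β) / d)².
z_{α} + z_β = 2.054 + 1.645 = 3.699.
n = 2 × (3.699 / 1.06)² = 2 × 3.490² = 2 × 12.18 = 24.4.
Round up to the next whole participant.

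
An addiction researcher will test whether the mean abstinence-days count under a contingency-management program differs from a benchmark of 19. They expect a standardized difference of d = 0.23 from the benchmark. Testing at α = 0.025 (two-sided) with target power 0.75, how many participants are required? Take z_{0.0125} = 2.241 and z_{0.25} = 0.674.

For a one-sample test: n = ((z_{α/2} + z_β) / d)².
z_{α/2} + z_β = 2.241 + 0.674 = 2.915.
n = (2.915 / 0.23)² = 12.674² = 160.63.
Round up.

n = 161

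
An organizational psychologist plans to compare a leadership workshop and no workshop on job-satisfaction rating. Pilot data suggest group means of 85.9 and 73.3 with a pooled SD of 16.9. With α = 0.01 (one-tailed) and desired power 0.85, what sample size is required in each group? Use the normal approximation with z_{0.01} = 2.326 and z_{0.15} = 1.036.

Cohen's d = |M₁ − M₂| / SD_pooled = |85.9 − 73.3| / 16.9 = 12.6 / 16.9 = 0.746.
For two independent groups with equal n: n = 2·((z_{α} + z_β) / d)².
z_{α} + z_β = 2.326 + 1.036 = 3.362.
n = 2 × (3.362 / 0.746)² = 2 × 4.507² = 2 × 20.31 = 40.6.
Round up to the next whole participant.

n = 41 per group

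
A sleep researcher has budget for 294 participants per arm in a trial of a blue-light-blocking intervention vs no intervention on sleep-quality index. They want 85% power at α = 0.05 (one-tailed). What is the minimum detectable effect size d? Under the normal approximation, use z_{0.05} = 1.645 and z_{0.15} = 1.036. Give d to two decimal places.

For two independent groups of n = 294 each: d_min = (z_{α} + z_β)·√(2/n).
z-sum = 1.645 + 1.036 = 2.681.
d_min = 2.681 × √(2/294) = 2.681 × 0.0825 = 0.221.

d_min ≈ 0.22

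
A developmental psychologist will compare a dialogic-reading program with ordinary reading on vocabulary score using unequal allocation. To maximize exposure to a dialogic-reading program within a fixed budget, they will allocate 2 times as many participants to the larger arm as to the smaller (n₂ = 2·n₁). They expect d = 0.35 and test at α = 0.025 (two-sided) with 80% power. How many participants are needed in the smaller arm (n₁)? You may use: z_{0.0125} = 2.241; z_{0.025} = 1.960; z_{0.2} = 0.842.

n₁ = 117

With allocation ratio k = n₂/n₁ = 2, Var(x̄₁−x̄₂) = σ²(1/n₁ + 1/(k·n₁)) = σ²·(k+1)/(k·n₁).
So n₁ = (1 + 1/k)·((z_{α/2} + z_β)/d)² = 1.500 × (3.083/0.35)².
n₁ = 1.500 × 77.59 = 116.4.
Round up: n₁ = 117, giving n₂ = 2 × 117 = 234.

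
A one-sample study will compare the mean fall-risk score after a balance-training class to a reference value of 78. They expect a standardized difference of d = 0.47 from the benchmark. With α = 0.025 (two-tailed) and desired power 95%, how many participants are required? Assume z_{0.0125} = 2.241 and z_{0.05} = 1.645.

n = 69

For a one-sample test: n = ((z_{α/2} + z_β) / d)².
z_{α/2} + z_β = 2.241 + 1.645 = 3.886.
n = (3.886 / 0.47)² = 8.268² = 68.36.
Round up.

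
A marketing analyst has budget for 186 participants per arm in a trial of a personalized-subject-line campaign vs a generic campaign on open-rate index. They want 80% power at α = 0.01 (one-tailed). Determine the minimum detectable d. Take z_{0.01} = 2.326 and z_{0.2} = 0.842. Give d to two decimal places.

For two independent groups of n = 186 each: d_min = (z_{α} + z_β)·√(2/n).
z-sum = 2.326 + 0.842 = 3.168.
d_min = 3.168 × √(2/186) = 3.168 × 0.1037 = 0.329.

d_min ≈ 0.33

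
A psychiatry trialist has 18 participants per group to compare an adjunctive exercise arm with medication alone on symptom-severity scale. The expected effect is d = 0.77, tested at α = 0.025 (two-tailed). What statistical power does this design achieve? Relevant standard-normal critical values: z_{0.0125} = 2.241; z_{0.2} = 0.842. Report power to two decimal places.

power ≈ 0.53

For two equal groups, power = Φ(d·√(n/2) − z_{α/2}).
d·√(n/2) = 0.77 × √(18/2) = 0.77 × 3.000 = 2.310.
z_β = 2.310 − 2.241 = 0.069.
Power = Φ(0.069) = 0.528.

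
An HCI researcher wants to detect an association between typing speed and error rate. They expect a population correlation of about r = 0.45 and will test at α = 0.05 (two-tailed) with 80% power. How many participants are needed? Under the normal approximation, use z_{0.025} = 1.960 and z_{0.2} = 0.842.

Fisher's z: C = ½·ln((1+r)/(1−r)) = ½·ln(2.6364) = 0.4847.
n = ((z_{α/2} + z_β)/C)² + 3.
(1.960 + 0.842) / 0.4847 = 2.802 / 0.4847 = 5.781.
n = 5.781² + 3 = 33.42 + 3 = 36.4.
Round up.

n = 37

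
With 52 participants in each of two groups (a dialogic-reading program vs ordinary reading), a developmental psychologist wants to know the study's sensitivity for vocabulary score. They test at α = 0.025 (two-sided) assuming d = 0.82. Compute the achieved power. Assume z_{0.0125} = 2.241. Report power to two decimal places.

power ≈ 0.97

For two equal groups, power = Φ(d·√(n/2) − z_{α/2}).
d·√(n/2) = 0.82 × √(52/2) = 0.82 × 5.099 = 4.181.
z_β = 4.181 − 2.241 = 1.940.
Power = Φ(1.940) = 0.974.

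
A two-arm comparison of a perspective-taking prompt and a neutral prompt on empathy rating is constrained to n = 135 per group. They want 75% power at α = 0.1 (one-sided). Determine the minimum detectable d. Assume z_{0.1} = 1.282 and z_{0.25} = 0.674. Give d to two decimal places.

d_min ≈ 0.24

For two independent groups of n = 135 each: d_min = (z_{α} + z_β)·√(2/n).
z-sum = 1.282 + 0.674 = 1.956.
d_min = 1.956 × √(2/135) = 1.956 × 0.1217 = 0.238.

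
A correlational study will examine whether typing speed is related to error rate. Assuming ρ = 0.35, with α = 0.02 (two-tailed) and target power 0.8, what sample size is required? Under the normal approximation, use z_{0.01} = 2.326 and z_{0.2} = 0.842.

n = 79

Fisher's z: C = ½·ln((1+r)/(1−r)) = ½·ln(2.0769) = 0.3654.
n = ((z_{α/2} + z_β)/C)² + 3.
(2.326 + 0.842) / 0.3654 = 3.168 / 0.3654 = 8.670.
n = 8.670² + 3 = 75.17 + 3 = 78.2.
Round up.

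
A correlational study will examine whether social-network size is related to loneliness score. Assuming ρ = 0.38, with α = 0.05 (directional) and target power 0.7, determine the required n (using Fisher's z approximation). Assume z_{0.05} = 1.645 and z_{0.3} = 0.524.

n = 33

Fisher's z: C = ½·ln((1+r)/(1−r)) = ½·ln(2.2258) = 0.4001.
n = ((z_{α} + z_β)/C)² + 3.
(1.645 + 0.524) / 0.4001 = 2.169 / 0.4001 = 5.421.
n = 5.421² + 3 = 29.39 + 3 = 32.4.
Round up.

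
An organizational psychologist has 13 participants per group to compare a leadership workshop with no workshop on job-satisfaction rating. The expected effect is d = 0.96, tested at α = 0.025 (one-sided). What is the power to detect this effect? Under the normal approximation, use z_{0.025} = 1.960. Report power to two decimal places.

power ≈ 0.69

For two equal groups, power = Φ(d·√(n/2) − z_{α}).
d·√(n/2) = 0.96 × √(13/2) = 0.96 × 2.550 = 2.448.
z_β = 2.448 − 1.960 = 0.488.
Power = Φ(0.488) = 0.687.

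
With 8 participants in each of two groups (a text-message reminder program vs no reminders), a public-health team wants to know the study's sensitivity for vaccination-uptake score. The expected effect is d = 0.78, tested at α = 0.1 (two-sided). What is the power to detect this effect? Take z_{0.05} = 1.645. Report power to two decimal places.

power ≈ 0.47

For two equal groups, power = Φ(d·√(n/2) − z_{α/2}).
d·√(n/2) = 0.78 × √(8/2) = 0.78 × 2.000 = 1.560.
z_β = 1.560 − 1.645 = -0.085.
Power = Φ(-0.085) = 0.466.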